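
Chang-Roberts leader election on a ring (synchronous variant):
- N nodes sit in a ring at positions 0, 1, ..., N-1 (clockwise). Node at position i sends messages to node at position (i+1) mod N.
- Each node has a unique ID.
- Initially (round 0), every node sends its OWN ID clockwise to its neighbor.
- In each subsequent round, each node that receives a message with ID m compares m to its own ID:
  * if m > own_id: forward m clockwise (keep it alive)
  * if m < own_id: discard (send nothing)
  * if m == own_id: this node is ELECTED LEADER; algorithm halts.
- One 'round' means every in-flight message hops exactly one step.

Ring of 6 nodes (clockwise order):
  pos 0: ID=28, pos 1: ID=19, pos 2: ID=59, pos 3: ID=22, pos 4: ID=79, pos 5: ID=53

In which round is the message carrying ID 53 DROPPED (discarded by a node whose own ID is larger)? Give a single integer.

Answer: 3

Derivation:
Round 1: pos1(id19) recv 28: fwd; pos2(id59) recv 19: drop; pos3(id22) recv 59: fwd; pos4(id79) recv 22: drop; pos5(id53) recv 79: fwd; pos0(id28) recv 53: fwd
Round 2: pos2(id59) recv 28: drop; pos4(id79) recv 59: drop; pos0(id28) recv 79: fwd; pos1(id19) recv 53: fwd
Round 3: pos1(id19) recv 79: fwd; pos2(id59) recv 53: drop
Round 4: pos2(id59) recv 79: fwd
Round 5: pos3(id22) recv 79: fwd
Round 6: pos4(id79) recv 79: ELECTED
Message ID 53 originates at pos 5; dropped at pos 2 in round 3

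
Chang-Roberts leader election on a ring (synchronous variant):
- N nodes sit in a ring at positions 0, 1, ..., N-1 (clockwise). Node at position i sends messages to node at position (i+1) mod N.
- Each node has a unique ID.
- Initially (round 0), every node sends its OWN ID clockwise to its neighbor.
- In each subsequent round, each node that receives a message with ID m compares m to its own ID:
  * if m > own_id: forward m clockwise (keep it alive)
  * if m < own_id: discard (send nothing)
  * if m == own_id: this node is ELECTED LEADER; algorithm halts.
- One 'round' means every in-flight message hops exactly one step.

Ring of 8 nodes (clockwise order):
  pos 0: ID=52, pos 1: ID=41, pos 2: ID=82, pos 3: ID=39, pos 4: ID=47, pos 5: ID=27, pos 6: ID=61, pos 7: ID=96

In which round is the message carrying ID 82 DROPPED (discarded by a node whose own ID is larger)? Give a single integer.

Round 1: pos1(id41) recv 52: fwd; pos2(id82) recv 41: drop; pos3(id39) recv 82: fwd; pos4(id47) recv 39: drop; pos5(id27) recv 47: fwd; pos6(id61) recv 27: drop; pos7(id96) recv 61: drop; pos0(id52) recv 96: fwd
Round 2: pos2(id82) recv 52: drop; pos4(id47) recv 82: fwd; pos6(id61) recv 47: drop; pos1(id41) recv 96: fwd
Round 3: pos5(id27) recv 82: fwd; pos2(id82) recv 96: fwd
Round 4: pos6(id61) recv 82: fwd; pos3(id39) recv 96: fwd
Round 5: pos7(id96) recv 82: drop; pos4(id47) recv 96: fwd
Round 6: pos5(id27) recv 96: fwd
Round 7: pos6(id61) recv 96: fwd
Round 8: pos7(id96) recv 96: ELECTED
Message ID 82 originates at pos 2; dropped at pos 7 in round 5

Answer: 5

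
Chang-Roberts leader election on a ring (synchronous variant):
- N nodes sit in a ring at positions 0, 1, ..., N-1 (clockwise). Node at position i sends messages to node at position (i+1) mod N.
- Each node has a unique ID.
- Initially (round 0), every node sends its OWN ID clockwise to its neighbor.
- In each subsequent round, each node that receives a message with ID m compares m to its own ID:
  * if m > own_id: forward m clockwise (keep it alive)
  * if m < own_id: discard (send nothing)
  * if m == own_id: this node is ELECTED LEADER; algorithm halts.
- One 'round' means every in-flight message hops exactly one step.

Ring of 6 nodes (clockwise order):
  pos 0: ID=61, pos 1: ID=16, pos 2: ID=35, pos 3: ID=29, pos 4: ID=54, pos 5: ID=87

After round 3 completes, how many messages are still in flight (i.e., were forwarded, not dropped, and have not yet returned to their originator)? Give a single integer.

Answer: 2

Derivation:
Round 1: pos1(id16) recv 61: fwd; pos2(id35) recv 16: drop; pos3(id29) recv 35: fwd; pos4(id54) recv 29: drop; pos5(id87) recv 54: drop; pos0(id61) recv 87: fwd
Round 2: pos2(id35) recv 61: fwd; pos4(id54) recv 35: drop; pos1(id16) recv 87: fwd
Round 3: pos3(id29) recv 61: fwd; pos2(id35) recv 87: fwd
After round 3: 2 messages still in flight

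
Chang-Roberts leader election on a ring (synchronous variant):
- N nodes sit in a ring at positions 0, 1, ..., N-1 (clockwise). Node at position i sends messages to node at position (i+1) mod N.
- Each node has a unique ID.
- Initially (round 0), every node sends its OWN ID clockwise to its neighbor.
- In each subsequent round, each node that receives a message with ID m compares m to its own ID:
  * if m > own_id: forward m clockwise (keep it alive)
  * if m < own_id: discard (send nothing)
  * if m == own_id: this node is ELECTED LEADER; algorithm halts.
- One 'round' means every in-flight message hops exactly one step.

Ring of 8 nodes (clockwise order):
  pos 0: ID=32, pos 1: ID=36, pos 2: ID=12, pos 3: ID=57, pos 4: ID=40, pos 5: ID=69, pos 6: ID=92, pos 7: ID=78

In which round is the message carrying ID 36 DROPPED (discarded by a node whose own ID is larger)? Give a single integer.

Round 1: pos1(id36) recv 32: drop; pos2(id12) recv 36: fwd; pos3(id57) recv 12: drop; pos4(id40) recv 57: fwd; pos5(id69) recv 40: drop; pos6(id92) recv 69: drop; pos7(id78) recv 92: fwd; pos0(id32) recv 78: fwd
Round 2: pos3(id57) recv 36: drop; pos5(id69) recv 57: drop; pos0(id32) recv 92: fwd; pos1(id36) recv 78: fwd
Round 3: pos1(id36) recv 92: fwd; pos2(id12) recv 78: fwd
Round 4: pos2(id12) recv 92: fwd; pos3(id57) recv 78: fwd
Round 5: pos3(id57) recv 92: fwd; pos4(id40) recv 78: fwd
Round 6: pos4(id40) recv 92: fwd; pos5(id69) recv 78: fwd
Round 7: pos5(id69) recv 92: fwd; pos6(id92) recv 78: drop
Round 8: pos6(id92) recv 92: ELECTED
Message ID 36 originates at pos 1; dropped at pos 3 in round 2

Answer: 2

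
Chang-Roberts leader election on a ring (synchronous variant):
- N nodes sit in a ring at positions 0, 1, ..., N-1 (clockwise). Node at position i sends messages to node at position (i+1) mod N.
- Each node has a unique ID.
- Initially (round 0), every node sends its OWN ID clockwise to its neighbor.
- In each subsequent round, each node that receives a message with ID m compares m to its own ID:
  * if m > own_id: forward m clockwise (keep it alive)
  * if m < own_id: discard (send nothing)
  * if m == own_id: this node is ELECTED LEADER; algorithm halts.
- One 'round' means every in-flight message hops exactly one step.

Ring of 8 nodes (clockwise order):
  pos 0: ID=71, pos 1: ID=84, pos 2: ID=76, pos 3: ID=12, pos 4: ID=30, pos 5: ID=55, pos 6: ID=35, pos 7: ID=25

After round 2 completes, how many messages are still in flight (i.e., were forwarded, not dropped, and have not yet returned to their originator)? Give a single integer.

Answer: 3

Derivation:
Round 1: pos1(id84) recv 71: drop; pos2(id76) recv 84: fwd; pos3(id12) recv 76: fwd; pos4(id30) recv 12: drop; pos5(id55) recv 30: drop; pos6(id35) recv 55: fwd; pos7(id25) recv 35: fwd; pos0(id71) recv 25: drop
Round 2: pos3(id12) recv 84: fwd; pos4(id30) recv 76: fwd; pos7(id25) recv 55: fwd; pos0(id71) recv 35: drop
After round 2: 3 messages still in flight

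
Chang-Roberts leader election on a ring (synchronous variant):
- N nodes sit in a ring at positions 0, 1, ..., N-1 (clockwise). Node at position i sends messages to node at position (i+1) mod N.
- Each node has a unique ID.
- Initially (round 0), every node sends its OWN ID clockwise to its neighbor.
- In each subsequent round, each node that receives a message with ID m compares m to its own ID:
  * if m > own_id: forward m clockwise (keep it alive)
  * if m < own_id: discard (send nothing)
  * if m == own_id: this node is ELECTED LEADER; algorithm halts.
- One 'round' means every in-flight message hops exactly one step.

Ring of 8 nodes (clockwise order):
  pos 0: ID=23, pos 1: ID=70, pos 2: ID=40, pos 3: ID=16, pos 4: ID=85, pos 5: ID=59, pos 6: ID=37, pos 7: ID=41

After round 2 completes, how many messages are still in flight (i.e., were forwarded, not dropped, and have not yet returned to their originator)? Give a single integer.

Round 1: pos1(id70) recv 23: drop; pos2(id40) recv 70: fwd; pos3(id16) recv 40: fwd; pos4(id85) recv 16: drop; pos5(id59) recv 85: fwd; pos6(id37) recv 59: fwd; pos7(id41) recv 37: drop; pos0(id23) recv 41: fwd
Round 2: pos3(id16) recv 70: fwd; pos4(id85) recv 40: drop; pos6(id37) recv 85: fwd; pos7(id41) recv 59: fwd; pos1(id70) recv 41: drop
After round 2: 3 messages still in flight

Answer: 3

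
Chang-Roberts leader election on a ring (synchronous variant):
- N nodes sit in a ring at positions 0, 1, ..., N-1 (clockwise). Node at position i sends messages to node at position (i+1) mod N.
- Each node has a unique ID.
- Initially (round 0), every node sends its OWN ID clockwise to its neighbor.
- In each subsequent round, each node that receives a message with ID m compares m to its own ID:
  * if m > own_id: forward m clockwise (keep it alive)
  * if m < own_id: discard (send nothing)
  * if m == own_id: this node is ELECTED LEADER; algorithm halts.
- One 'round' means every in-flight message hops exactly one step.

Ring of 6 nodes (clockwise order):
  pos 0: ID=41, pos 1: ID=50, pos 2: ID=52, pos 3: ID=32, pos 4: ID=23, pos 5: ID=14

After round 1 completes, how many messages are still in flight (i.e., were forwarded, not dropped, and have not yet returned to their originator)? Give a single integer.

Round 1: pos1(id50) recv 41: drop; pos2(id52) recv 50: drop; pos3(id32) recv 52: fwd; pos4(id23) recv 32: fwd; pos5(id14) recv 23: fwd; pos0(id41) recv 14: drop
After round 1: 3 messages still in flight

Answer: 3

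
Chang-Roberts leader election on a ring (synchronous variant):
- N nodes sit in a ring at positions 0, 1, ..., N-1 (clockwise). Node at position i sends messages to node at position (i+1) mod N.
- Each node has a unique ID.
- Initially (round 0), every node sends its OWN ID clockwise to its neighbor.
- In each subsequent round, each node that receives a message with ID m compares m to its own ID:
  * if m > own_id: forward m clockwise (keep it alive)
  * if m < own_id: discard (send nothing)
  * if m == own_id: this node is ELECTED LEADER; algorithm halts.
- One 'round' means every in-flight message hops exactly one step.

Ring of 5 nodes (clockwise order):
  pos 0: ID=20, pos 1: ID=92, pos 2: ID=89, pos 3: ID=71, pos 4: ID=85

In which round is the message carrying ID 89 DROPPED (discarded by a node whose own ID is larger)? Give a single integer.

Round 1: pos1(id92) recv 20: drop; pos2(id89) recv 92: fwd; pos3(id71) recv 89: fwd; pos4(id85) recv 71: drop; pos0(id20) recv 85: fwd
Round 2: pos3(id71) recv 92: fwd; pos4(id85) recv 89: fwd; pos1(id92) recv 85: drop
Round 3: pos4(id85) recv 92: fwd; pos0(id20) recv 89: fwd
Round 4: pos0(id20) recv 92: fwd; pos1(id92) recv 89: drop
Round 5: pos1(id92) recv 92: ELECTED
Message ID 89 originates at pos 2; dropped at pos 1 in round 4

Answer: 4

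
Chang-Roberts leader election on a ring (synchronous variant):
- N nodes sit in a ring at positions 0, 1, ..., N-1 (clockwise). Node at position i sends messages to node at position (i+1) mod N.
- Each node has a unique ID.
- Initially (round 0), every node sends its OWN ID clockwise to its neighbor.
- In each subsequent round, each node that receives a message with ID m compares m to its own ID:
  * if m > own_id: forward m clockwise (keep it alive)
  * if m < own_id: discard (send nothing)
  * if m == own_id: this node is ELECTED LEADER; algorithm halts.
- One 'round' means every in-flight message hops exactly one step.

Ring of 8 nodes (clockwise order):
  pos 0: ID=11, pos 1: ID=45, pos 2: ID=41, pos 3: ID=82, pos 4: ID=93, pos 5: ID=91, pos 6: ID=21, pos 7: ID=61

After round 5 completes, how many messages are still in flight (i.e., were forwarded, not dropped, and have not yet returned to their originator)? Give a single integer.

Answer: 2

Derivation:
Round 1: pos1(id45) recv 11: drop; pos2(id41) recv 45: fwd; pos3(id82) recv 41: drop; pos4(id93) recv 82: drop; pos5(id91) recv 93: fwd; pos6(id21) recv 91: fwd; pos7(id61) recv 21: drop; pos0(id11) recv 61: fwd
Round 2: pos3(id82) recv 45: drop; pos6(id21) recv 93: fwd; pos7(id61) recv 91: fwd; pos1(id45) recv 61: fwd
Round 3: pos7(id61) recv 93: fwd; pos0(id11) recv 91: fwd; pos2(id41) recv 61: fwd
Round 4: pos0(id11) recv 93: fwd; pos1(id45) recv 91: fwd; pos3(id82) recv 61: drop
Round 5: pos1(id45) recv 93: fwd; pos2(id41) recv 91: fwd
After round 5: 2 messages still in flight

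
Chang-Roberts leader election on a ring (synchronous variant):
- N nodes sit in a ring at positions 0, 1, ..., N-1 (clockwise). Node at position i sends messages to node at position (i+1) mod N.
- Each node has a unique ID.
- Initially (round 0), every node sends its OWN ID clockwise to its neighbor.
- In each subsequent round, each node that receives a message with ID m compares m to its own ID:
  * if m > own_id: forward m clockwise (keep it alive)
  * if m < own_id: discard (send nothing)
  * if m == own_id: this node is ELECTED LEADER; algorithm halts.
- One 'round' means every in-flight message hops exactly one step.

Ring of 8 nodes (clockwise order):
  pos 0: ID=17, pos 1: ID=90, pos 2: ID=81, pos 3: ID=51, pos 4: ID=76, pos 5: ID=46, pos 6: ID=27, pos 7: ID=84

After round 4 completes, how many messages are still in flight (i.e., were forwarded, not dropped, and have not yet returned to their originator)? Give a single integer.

Round 1: pos1(id90) recv 17: drop; pos2(id81) recv 90: fwd; pos3(id51) recv 81: fwd; pos4(id76) recv 51: drop; pos5(id46) recv 76: fwd; pos6(id27) recv 46: fwd; pos7(id84) recv 27: drop; pos0(id17) recv 84: fwd
Round 2: pos3(id51) recv 90: fwd; pos4(id76) recv 81: fwd; pos6(id27) recv 76: fwd; pos7(id84) recv 46: drop; pos1(id90) recv 84: drop
Round 3: pos4(id76) recv 90: fwd; pos5(id46) recv 81: fwd; pos7(id84) recv 76: drop
Round 4: pos5(id46) recv 90: fwd; pos6(id27) recv 81: fwd
After round 4: 2 messages still in flight

Answer: 2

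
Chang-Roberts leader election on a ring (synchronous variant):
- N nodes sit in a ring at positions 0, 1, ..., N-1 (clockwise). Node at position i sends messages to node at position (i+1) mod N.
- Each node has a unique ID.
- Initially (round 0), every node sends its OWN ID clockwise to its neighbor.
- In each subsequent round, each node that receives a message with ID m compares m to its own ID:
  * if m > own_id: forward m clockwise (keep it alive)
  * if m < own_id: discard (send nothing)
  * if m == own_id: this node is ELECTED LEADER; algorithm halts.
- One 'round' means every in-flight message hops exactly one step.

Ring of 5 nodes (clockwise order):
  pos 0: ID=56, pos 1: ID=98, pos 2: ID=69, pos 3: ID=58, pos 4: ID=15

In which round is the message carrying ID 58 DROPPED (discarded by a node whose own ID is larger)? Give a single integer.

Round 1: pos1(id98) recv 56: drop; pos2(id69) recv 98: fwd; pos3(id58) recv 69: fwd; pos4(id15) recv 58: fwd; pos0(id56) recv 15: drop
Round 2: pos3(id58) recv 98: fwd; pos4(id15) recv 69: fwd; pos0(id56) recv 58: fwd
Round 3: pos4(id15) recv 98: fwd; pos0(id56) recv 69: fwd; pos1(id98) recv 58: drop
Round 4: pos0(id56) recv 98: fwd; pos1(id98) recv 69: drop
Round 5: pos1(id98) recv 98: ELECTED
Message ID 58 originates at pos 3; dropped at pos 1 in round 3

Answer: 3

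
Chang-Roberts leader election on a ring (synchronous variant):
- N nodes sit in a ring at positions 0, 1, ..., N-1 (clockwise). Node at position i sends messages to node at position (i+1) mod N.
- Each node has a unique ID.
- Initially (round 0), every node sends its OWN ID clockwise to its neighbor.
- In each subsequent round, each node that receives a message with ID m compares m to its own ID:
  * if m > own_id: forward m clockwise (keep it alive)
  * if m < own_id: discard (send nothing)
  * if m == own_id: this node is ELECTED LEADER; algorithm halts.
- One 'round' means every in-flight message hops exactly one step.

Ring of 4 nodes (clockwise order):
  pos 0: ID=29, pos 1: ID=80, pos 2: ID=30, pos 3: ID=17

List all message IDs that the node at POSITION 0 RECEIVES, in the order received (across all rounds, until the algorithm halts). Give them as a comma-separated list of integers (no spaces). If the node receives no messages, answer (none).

Answer: 17,30,80

Derivation:
Round 1: pos1(id80) recv 29: drop; pos2(id30) recv 80: fwd; pos3(id17) recv 30: fwd; pos0(id29) recv 17: drop
Round 2: pos3(id17) recv 80: fwd; pos0(id29) recv 30: fwd
Round 3: pos0(id29) recv 80: fwd; pos1(id80) recv 30: drop
Round 4: pos1(id80) recv 80: ELECTED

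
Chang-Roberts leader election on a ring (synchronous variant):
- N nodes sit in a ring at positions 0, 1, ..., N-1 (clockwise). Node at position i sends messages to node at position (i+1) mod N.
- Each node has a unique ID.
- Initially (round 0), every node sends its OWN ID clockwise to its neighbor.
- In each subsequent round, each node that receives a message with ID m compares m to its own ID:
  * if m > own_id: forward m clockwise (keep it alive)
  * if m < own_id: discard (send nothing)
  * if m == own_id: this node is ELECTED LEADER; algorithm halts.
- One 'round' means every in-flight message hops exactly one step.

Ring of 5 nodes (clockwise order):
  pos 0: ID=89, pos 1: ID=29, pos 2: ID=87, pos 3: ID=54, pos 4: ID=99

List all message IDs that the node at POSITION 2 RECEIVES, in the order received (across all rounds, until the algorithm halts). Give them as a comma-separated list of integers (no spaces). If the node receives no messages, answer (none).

Round 1: pos1(id29) recv 89: fwd; pos2(id87) recv 29: drop; pos3(id54) recv 87: fwd; pos4(id99) recv 54: drop; pos0(id89) recv 99: fwd
Round 2: pos2(id87) recv 89: fwd; pos4(id99) recv 87: drop; pos1(id29) recv 99: fwd
Round 3: pos3(id54) recv 89: fwd; pos2(id87) recv 99: fwd
Round 4: pos4(id99) recv 89: drop; pos3(id54) recv 99: fwd
Round 5: pos4(id99) recv 99: ELECTED

Answer: 29,89,99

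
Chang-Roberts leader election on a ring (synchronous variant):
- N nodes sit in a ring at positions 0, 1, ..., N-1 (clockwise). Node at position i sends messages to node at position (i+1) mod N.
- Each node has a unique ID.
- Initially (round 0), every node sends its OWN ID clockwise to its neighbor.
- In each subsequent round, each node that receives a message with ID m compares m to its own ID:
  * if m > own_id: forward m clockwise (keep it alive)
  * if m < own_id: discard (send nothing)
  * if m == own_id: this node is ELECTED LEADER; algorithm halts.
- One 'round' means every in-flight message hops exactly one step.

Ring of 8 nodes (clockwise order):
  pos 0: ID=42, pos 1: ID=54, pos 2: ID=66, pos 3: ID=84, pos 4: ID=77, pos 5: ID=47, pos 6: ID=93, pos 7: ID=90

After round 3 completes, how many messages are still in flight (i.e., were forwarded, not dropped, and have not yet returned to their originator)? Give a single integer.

Answer: 2

Derivation:
Round 1: pos1(id54) recv 42: drop; pos2(id66) recv 54: drop; pos3(id84) recv 66: drop; pos4(id77) recv 84: fwd; pos5(id47) recv 77: fwd; pos6(id93) recv 47: drop; pos7(id90) recv 93: fwd; pos0(id42) recv 90: fwd
Round 2: pos5(id47) recv 84: fwd; pos6(id93) recv 77: drop; pos0(id42) recv 93: fwd; pos1(id54) recv 90: fwd
Round 3: pos6(id93) recv 84: drop; pos1(id54) recv 93: fwd; pos2(id66) recv 90: fwd
After round 3: 2 messages still in flight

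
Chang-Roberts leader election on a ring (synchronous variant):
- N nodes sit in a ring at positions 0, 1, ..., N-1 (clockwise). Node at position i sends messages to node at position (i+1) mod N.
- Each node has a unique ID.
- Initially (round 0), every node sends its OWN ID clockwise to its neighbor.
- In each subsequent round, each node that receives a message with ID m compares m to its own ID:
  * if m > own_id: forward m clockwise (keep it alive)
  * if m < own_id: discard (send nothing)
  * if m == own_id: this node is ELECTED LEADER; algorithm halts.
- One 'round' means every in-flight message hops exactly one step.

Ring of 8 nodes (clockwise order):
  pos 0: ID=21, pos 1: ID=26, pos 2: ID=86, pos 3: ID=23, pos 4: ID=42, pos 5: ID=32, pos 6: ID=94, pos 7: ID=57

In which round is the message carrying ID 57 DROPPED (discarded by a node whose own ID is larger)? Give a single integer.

Answer: 3

Derivation:
Round 1: pos1(id26) recv 21: drop; pos2(id86) recv 26: drop; pos3(id23) recv 86: fwd; pos4(id42) recv 23: drop; pos5(id32) recv 42: fwd; pos6(id94) recv 32: drop; pos7(id57) recv 94: fwd; pos0(id21) recv 57: fwd
Round 2: pos4(id42) recv 86: fwd; pos6(id94) recv 42: drop; pos0(id21) recv 94: fwd; pos1(id26) recv 57: fwd
Round 3: pos5(id32) recv 86: fwd; pos1(id26) recv 94: fwd; pos2(id86) recv 57: drop
Round 4: pos6(id94) recv 86: drop; pos2(id86) recv 94: fwd
Round 5: pos3(id23) recv 94: fwd
Round 6: pos4(id42) recv 94: fwd
Round 7: pos5(id32) recv 94: fwd
Round 8: pos6(id94) recv 94: ELECTED
Message ID 57 originates at pos 7; dropped at pos 2 in round 3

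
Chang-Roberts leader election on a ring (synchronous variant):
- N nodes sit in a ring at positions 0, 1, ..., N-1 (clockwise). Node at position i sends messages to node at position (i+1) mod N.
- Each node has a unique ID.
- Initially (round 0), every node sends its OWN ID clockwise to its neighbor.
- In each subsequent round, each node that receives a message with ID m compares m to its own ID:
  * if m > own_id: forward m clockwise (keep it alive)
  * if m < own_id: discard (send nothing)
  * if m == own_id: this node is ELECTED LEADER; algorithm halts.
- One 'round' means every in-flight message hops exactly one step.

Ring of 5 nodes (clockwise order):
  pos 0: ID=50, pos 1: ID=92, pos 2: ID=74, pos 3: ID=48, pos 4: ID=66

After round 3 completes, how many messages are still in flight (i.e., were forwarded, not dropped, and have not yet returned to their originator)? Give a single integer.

Answer: 2

Derivation:
Round 1: pos1(id92) recv 50: drop; pos2(id74) recv 92: fwd; pos3(id48) recv 74: fwd; pos4(id66) recv 48: drop; pos0(id50) recv 66: fwd
Round 2: pos3(id48) recv 92: fwd; pos4(id66) recv 74: fwd; pos1(id92) recv 66: drop
Round 3: pos4(id66) recv 92: fwd; pos0(id50) recv 74: fwd
After round 3: 2 messages still in flight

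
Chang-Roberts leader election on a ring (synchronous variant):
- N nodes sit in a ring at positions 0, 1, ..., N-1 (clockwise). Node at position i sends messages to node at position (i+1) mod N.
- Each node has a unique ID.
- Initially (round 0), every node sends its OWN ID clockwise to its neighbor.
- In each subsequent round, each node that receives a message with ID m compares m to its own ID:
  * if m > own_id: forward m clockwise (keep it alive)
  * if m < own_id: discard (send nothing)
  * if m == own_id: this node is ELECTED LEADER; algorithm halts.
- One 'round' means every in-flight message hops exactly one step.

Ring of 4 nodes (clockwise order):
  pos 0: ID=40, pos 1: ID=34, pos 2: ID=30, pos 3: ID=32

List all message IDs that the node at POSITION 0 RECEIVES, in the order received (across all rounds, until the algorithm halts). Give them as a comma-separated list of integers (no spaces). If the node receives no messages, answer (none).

Round 1: pos1(id34) recv 40: fwd; pos2(id30) recv 34: fwd; pos3(id32) recv 30: drop; pos0(id40) recv 32: drop
Round 2: pos2(id30) recv 40: fwd; pos3(id32) recv 34: fwd
Round 3: pos3(id32) recv 40: fwd; pos0(id40) recv 34: drop
Round 4: pos0(id40) recv 40: ELECTED

Answer: 32,34,40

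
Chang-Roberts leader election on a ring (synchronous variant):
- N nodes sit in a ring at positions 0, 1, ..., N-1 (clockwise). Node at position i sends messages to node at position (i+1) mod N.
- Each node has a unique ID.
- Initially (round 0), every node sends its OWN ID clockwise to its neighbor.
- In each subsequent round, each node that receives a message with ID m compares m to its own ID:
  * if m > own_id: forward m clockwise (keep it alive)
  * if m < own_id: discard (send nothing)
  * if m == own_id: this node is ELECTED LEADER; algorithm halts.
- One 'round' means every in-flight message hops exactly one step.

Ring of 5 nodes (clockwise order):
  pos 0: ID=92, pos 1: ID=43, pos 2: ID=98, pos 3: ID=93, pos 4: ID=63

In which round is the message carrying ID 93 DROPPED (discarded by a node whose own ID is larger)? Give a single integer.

Answer: 4

Derivation:
Round 1: pos1(id43) recv 92: fwd; pos2(id98) recv 43: drop; pos3(id93) recv 98: fwd; pos4(id63) recv 93: fwd; pos0(id92) recv 63: drop
Round 2: pos2(id98) recv 92: drop; pos4(id63) recv 98: fwd; pos0(id92) recv 93: fwd
Round 3: pos0(id92) recv 98: fwd; pos1(id43) recv 93: fwd
Round 4: pos1(id43) recv 98: fwd; pos2(id98) recv 93: drop
Round 5: pos2(id98) recv 98: ELECTED
Message ID 93 originates at pos 3; dropped at pos 2 in round 4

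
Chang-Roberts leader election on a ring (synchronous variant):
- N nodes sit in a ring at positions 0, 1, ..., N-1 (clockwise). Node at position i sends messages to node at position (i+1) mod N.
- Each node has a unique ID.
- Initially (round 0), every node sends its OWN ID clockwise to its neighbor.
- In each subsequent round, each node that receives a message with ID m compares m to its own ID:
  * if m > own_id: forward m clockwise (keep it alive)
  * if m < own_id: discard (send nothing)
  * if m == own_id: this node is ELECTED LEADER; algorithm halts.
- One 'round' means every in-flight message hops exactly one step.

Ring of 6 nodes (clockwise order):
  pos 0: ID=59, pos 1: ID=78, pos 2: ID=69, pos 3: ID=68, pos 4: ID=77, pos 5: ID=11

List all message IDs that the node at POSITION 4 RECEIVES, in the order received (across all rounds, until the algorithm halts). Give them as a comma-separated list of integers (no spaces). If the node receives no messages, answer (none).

Answer: 68,69,78

Derivation:
Round 1: pos1(id78) recv 59: drop; pos2(id69) recv 78: fwd; pos3(id68) recv 69: fwd; pos4(id77) recv 68: drop; pos5(id11) recv 77: fwd; pos0(id59) recv 11: drop
Round 2: pos3(id68) recv 78: fwd; pos4(id77) recv 69: drop; pos0(id59) recv 77: fwd
Round 3: pos4(id77) recv 78: fwd; pos1(id78) recv 77: drop
Round 4: pos5(id11) recv 78: fwd
Round 5: pos0(id59) recv 78: fwd
Round 6: pos1(id78) recv 78: ELECTED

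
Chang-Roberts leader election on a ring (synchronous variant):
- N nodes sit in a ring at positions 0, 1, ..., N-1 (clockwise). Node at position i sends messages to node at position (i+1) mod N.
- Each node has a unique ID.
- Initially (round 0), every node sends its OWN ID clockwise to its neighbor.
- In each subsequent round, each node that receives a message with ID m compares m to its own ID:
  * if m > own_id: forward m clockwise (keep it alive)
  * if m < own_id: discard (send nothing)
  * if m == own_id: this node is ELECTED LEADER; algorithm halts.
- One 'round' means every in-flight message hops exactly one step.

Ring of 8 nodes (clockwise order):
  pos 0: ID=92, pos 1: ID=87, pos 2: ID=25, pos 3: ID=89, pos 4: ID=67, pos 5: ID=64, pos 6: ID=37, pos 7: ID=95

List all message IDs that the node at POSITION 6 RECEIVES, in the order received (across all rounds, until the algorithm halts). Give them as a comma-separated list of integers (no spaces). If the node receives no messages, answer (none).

Round 1: pos1(id87) recv 92: fwd; pos2(id25) recv 87: fwd; pos3(id89) recv 25: drop; pos4(id67) recv 89: fwd; pos5(id64) recv 67: fwd; pos6(id37) recv 64: fwd; pos7(id95) recv 37: drop; pos0(id92) recv 95: fwd
Round 2: pos2(id25) recv 92: fwd; pos3(id89) recv 87: drop; pos5(id64) recv 89: fwd; pos6(id37) recv 67: fwd; pos7(id95) recv 64: drop; pos1(id87) recv 95: fwd
Round 3: pos3(id89) recv 92: fwd; pos6(id37) recv 89: fwd; pos7(id95) recv 67: drop; pos2(id25) recv 95: fwd
Round 4: pos4(id67) recv 92: fwd; pos7(id95) recv 89: drop; pos3(id89) recv 95: fwd
Round 5: pos5(id64) recv 92: fwd; pos4(id67) recv 95: fwd
Round 6: pos6(id37) recv 92: fwd; pos5(id64) recv 95: fwd
Round 7: pos7(id95) recv 92: drop; pos6(id37) recv 95: fwd
Round 8: pos7(id95) recv 95: ELECTED

Answer: 64,67,89,92,95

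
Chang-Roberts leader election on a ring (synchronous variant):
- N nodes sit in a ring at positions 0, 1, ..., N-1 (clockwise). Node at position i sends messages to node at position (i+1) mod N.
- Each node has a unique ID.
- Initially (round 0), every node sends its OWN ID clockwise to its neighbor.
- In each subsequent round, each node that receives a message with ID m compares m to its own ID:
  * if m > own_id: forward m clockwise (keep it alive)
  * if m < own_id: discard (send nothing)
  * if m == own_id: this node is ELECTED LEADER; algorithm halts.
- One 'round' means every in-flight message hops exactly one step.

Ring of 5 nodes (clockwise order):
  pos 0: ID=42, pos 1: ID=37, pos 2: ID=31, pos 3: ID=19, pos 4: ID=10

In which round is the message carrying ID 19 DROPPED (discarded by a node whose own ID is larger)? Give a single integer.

Round 1: pos1(id37) recv 42: fwd; pos2(id31) recv 37: fwd; pos3(id19) recv 31: fwd; pos4(id10) recv 19: fwd; pos0(id42) recv 10: drop
Round 2: pos2(id31) recv 42: fwd; pos3(id19) recv 37: fwd; pos4(id10) recv 31: fwd; pos0(id42) recv 19: drop
Round 3: pos3(id19) recv 42: fwd; pos4(id10) recv 37: fwd; pos0(id42) recv 31: drop
Round 4: pos4(id10) recv 42: fwd; pos0(id42) recv 37: drop
Round 5: pos0(id42) recv 42: ELECTED
Message ID 19 originates at pos 3; dropped at pos 0 in round 2

Answer: 2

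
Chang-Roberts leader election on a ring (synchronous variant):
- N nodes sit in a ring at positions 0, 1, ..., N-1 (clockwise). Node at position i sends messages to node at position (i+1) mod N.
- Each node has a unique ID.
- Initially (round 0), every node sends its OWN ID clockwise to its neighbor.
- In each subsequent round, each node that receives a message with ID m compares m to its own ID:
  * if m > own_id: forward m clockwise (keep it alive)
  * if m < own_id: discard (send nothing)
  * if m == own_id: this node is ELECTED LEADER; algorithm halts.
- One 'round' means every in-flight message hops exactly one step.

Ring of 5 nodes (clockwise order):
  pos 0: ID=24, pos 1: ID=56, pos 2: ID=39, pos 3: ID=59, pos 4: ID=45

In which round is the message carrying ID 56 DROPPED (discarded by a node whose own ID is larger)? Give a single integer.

Round 1: pos1(id56) recv 24: drop; pos2(id39) recv 56: fwd; pos3(id59) recv 39: drop; pos4(id45) recv 59: fwd; pos0(id24) recv 45: fwd
Round 2: pos3(id59) recv 56: drop; pos0(id24) recv 59: fwd; pos1(id56) recv 45: drop
Round 3: pos1(id56) recv 59: fwd
Round 4: pos2(id39) recv 59: fwd
Round 5: pos3(id59) recv 59: ELECTED
Message ID 56 originates at pos 1; dropped at pos 3 in round 2

Answer: 2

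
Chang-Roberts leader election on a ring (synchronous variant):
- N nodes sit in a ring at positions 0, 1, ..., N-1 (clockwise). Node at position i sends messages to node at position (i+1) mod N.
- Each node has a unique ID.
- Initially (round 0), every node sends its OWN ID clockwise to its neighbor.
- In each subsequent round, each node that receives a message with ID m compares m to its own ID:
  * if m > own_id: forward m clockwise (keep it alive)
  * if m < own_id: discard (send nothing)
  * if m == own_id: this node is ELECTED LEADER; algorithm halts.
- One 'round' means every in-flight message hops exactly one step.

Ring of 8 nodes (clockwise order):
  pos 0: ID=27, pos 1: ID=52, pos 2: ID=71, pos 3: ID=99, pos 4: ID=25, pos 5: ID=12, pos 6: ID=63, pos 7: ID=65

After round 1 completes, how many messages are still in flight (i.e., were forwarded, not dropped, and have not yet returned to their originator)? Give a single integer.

Answer: 3

Derivation:
Round 1: pos1(id52) recv 27: drop; pos2(id71) recv 52: drop; pos3(id99) recv 71: drop; pos4(id25) recv 99: fwd; pos5(id12) recv 25: fwd; pos6(id63) recv 12: drop; pos7(id65) recv 63: drop; pos0(id27) recv 65: fwd
After round 1: 3 messages still in flight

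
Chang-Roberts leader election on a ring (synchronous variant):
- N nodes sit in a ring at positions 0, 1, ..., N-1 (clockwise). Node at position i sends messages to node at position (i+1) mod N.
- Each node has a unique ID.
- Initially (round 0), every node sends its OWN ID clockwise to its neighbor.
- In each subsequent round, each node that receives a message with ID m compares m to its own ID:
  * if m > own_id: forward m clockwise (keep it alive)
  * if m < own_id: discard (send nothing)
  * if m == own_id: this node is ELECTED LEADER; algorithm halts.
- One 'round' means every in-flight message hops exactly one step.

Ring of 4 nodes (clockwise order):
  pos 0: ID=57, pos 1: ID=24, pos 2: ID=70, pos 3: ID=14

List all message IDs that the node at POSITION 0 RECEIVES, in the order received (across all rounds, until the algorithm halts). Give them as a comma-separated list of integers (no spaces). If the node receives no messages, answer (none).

Round 1: pos1(id24) recv 57: fwd; pos2(id70) recv 24: drop; pos3(id14) recv 70: fwd; pos0(id57) recv 14: drop
Round 2: pos2(id70) recv 57: drop; pos0(id57) recv 70: fwd
Round 3: pos1(id24) recv 70: fwd
Round 4: pos2(id70) recv 70: ELECTED

Answer: 14,70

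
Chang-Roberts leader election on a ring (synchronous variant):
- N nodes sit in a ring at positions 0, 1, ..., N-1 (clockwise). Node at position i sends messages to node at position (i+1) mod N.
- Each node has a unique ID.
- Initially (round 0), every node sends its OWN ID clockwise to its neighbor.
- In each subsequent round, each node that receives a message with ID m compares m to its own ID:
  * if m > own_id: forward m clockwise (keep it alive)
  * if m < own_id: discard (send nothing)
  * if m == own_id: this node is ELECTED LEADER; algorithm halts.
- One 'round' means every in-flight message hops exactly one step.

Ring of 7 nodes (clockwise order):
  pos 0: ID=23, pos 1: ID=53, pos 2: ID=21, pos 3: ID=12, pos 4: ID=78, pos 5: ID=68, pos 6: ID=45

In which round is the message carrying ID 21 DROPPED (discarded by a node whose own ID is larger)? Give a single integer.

Answer: 2

Derivation:
Round 1: pos1(id53) recv 23: drop; pos2(id21) recv 53: fwd; pos3(id12) recv 21: fwd; pos4(id78) recv 12: drop; pos5(id68) recv 78: fwd; pos6(id45) recv 68: fwd; pos0(id23) recv 45: fwd
Round 2: pos3(id12) recv 53: fwd; pos4(id78) recv 21: drop; pos6(id45) recv 78: fwd; pos0(id23) recv 68: fwd; pos1(id53) recv 45: drop
Round 3: pos4(id78) recv 53: drop; pos0(id23) recv 78: fwd; pos1(id53) recv 68: fwd
Round 4: pos1(id53) recv 78: fwd; pos2(id21) recv 68: fwd
Round 5: pos2(id21) recv 78: fwd; pos3(id12) recv 68: fwd
Round 6: pos3(id12) recv 78: fwd; pos4(id78) recv 68: drop
Round 7: pos4(id78) recv 78: ELECTED
Message ID 21 originates at pos 2; dropped at pos 4 in round 2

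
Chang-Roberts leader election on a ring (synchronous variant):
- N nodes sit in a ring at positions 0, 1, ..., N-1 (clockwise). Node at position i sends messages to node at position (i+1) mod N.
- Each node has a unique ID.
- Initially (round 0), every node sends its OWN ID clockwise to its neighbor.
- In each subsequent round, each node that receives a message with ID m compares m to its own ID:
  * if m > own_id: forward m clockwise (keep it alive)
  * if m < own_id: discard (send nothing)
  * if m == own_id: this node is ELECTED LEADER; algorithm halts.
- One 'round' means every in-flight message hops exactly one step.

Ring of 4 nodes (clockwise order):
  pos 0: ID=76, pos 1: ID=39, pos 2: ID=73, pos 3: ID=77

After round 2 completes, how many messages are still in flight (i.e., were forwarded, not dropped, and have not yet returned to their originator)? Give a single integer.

Answer: 2

Derivation:
Round 1: pos1(id39) recv 76: fwd; pos2(id73) recv 39: drop; pos3(id77) recv 73: drop; pos0(id76) recv 77: fwd
Round 2: pos2(id73) recv 76: fwd; pos1(id39) recv 77: fwd
After round 2: 2 messages still in flight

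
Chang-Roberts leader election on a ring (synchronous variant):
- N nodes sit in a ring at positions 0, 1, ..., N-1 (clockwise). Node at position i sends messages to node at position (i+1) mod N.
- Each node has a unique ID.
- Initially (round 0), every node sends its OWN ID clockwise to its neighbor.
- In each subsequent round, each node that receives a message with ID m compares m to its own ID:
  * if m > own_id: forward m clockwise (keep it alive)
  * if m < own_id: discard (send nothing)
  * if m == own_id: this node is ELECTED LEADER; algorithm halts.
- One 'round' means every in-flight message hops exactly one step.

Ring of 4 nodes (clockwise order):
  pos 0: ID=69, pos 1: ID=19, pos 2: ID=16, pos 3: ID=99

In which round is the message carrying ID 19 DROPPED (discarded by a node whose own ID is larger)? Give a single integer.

Answer: 2

Derivation:
Round 1: pos1(id19) recv 69: fwd; pos2(id16) recv 19: fwd; pos3(id99) recv 16: drop; pos0(id69) recv 99: fwd
Round 2: pos2(id16) recv 69: fwd; pos3(id99) recv 19: drop; pos1(id19) recv 99: fwd
Round 3: pos3(id99) recv 69: drop; pos2(id16) recv 99: fwd
Round 4: pos3(id99) recv 99: ELECTED
Message ID 19 originates at pos 1; dropped at pos 3 in round 2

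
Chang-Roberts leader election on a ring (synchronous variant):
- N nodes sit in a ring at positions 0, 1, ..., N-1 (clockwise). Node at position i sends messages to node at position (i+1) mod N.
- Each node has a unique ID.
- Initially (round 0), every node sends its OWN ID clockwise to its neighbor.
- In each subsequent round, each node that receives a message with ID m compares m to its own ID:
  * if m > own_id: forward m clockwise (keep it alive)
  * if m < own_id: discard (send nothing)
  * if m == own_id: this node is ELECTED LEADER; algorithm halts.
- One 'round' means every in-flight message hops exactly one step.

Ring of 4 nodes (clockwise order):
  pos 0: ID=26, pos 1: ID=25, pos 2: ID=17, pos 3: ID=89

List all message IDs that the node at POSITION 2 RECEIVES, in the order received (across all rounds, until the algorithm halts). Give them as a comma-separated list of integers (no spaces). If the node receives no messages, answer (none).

Answer: 25,26,89

Derivation:
Round 1: pos1(id25) recv 26: fwd; pos2(id17) recv 25: fwd; pos3(id89) recv 17: drop; pos0(id26) recv 89: fwd
Round 2: pos2(id17) recv 26: fwd; pos3(id89) recv 25: drop; pos1(id25) recv 89: fwd
Round 3: pos3(id89) recv 26: drop; pos2(id17) recv 89: fwd
Round 4: pos3(id89) recv 89: ELECTED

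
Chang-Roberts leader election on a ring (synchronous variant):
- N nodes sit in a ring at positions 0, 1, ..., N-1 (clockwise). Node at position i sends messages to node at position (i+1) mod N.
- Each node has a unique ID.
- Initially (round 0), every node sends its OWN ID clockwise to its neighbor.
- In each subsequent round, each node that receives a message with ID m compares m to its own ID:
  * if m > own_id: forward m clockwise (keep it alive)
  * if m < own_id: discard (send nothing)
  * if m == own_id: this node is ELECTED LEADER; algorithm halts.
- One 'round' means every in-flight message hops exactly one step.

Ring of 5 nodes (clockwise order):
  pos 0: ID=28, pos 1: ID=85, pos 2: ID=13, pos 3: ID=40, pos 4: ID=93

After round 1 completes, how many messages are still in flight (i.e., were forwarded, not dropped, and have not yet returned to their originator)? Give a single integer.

Round 1: pos1(id85) recv 28: drop; pos2(id13) recv 85: fwd; pos3(id40) recv 13: drop; pos4(id93) recv 40: drop; pos0(id28) recv 93: fwd
After round 1: 2 messages still in flight

Answer: 2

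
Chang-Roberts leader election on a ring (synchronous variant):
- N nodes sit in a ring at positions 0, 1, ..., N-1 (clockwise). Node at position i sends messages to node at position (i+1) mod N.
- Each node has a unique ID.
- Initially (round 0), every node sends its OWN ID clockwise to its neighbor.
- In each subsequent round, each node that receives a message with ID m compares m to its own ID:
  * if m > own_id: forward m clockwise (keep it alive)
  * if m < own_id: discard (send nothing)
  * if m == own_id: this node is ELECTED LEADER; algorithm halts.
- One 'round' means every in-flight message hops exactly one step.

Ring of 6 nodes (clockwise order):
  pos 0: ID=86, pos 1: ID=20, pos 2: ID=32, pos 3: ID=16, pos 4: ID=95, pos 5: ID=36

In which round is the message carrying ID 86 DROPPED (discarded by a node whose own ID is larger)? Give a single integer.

Answer: 4

Derivation:
Round 1: pos1(id20) recv 86: fwd; pos2(id32) recv 20: drop; pos3(id16) recv 32: fwd; pos4(id95) recv 16: drop; pos5(id36) recv 95: fwd; pos0(id86) recv 36: drop
Round 2: pos2(id32) recv 86: fwd; pos4(id95) recv 32: drop; pos0(id86) recv 95: fwd
Round 3: pos3(id16) recv 86: fwd; pos1(id20) recv 95: fwd
Round 4: pos4(id95) recv 86: drop; pos2(id32) recv 95: fwd
Round 5: pos3(id16) recv 95: fwd
Round 6: pos4(id95) recv 95: ELECTED
Message ID 86 originates at pos 0; dropped at pos 4 in round 4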